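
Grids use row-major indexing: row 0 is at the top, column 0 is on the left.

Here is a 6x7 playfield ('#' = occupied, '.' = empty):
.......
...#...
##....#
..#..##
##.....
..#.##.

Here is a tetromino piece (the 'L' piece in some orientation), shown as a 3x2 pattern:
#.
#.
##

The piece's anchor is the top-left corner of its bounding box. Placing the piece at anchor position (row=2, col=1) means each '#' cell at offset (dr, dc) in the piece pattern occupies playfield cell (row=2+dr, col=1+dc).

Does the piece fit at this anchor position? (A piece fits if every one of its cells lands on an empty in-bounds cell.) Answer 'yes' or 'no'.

Check each piece cell at anchor (2, 1):
  offset (0,0) -> (2,1): occupied ('#') -> FAIL
  offset (1,0) -> (3,1): empty -> OK
  offset (2,0) -> (4,1): occupied ('#') -> FAIL
  offset (2,1) -> (4,2): empty -> OK
All cells valid: no

Answer: no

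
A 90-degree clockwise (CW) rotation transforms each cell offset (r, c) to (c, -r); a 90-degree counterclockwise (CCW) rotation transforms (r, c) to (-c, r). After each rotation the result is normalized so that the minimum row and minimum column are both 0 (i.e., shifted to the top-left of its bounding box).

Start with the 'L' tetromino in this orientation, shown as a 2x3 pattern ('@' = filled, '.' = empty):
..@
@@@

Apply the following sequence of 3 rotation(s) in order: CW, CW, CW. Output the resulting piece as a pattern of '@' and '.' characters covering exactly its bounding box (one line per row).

Answer: @@
.@
.@

Derivation:
Start:
..@
@@@
After rotation 1 (CW):
@.
@.
@@
After rotation 2 (CW):
@@@
@..
After rotation 3 (CW):
@@
.@
.@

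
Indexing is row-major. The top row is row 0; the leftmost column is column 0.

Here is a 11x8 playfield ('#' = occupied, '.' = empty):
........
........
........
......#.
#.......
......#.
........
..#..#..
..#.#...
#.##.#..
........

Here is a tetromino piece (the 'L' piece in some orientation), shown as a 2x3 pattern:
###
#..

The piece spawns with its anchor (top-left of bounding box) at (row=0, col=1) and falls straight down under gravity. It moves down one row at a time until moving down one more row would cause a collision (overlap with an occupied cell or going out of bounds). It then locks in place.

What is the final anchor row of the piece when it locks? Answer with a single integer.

Spawn at (row=0, col=1). Try each row:
  row 0: fits
  row 1: fits
  row 2: fits
  row 3: fits
  row 4: fits
  row 5: fits
  row 6: fits
  row 7: blocked -> lock at row 6

Answer: 6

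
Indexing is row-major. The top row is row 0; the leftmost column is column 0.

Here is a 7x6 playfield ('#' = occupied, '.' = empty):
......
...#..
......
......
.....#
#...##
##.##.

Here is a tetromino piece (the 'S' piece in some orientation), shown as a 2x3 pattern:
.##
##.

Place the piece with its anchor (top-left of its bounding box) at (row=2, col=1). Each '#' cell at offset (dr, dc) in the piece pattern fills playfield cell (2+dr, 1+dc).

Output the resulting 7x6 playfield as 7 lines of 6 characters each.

Fill (2+0,1+1) = (2,2)
Fill (2+0,1+2) = (2,3)
Fill (2+1,1+0) = (3,1)
Fill (2+1,1+1) = (3,2)

Answer: ......
...#..
..##..
.##...
.....#
#...##
##.##.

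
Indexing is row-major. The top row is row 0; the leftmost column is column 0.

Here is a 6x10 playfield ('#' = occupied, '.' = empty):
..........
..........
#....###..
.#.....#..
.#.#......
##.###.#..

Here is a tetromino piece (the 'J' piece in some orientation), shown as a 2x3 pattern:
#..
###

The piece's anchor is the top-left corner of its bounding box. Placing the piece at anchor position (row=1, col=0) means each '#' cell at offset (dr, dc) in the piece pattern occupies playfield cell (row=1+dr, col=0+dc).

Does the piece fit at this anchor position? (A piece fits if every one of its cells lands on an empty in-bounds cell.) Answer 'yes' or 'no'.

Answer: no

Derivation:
Check each piece cell at anchor (1, 0):
  offset (0,0) -> (1,0): empty -> OK
  offset (1,0) -> (2,0): occupied ('#') -> FAIL
  offset (1,1) -> (2,1): empty -> OK
  offset (1,2) -> (2,2): empty -> OK
All cells valid: no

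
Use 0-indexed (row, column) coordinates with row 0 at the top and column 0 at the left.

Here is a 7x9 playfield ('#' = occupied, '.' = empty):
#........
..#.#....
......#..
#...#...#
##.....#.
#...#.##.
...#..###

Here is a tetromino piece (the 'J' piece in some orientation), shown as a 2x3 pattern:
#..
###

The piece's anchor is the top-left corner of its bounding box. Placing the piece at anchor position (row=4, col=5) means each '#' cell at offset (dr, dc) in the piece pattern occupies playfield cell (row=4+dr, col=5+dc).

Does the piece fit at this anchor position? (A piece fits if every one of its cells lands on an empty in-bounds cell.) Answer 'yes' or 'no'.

Check each piece cell at anchor (4, 5):
  offset (0,0) -> (4,5): empty -> OK
  offset (1,0) -> (5,5): empty -> OK
  offset (1,1) -> (5,6): occupied ('#') -> FAIL
  offset (1,2) -> (5,7): occupied ('#') -> FAIL
All cells valid: no

Answer: no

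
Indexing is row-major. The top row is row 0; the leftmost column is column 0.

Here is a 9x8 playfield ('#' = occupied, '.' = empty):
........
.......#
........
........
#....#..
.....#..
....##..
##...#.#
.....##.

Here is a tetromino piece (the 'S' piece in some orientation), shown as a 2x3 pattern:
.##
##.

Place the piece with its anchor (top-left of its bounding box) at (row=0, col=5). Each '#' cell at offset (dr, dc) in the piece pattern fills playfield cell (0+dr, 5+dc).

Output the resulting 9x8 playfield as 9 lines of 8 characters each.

Fill (0+0,5+1) = (0,6)
Fill (0+0,5+2) = (0,7)
Fill (0+1,5+0) = (1,5)
Fill (0+1,5+1) = (1,6)

Answer: ......##
.....###
........
........
#....#..
.....#..
....##..
##...#.#
.....##.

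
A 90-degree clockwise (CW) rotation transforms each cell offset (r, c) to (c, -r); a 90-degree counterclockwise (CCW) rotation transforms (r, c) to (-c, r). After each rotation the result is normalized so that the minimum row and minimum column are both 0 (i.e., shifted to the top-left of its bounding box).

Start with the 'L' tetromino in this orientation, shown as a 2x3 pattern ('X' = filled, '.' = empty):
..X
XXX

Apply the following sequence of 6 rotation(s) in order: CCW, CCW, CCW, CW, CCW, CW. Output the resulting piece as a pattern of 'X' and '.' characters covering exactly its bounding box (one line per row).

Answer: XXX
X..

Derivation:
Start:
..X
XXX
After rotation 1 (CCW):
XX
.X
.X
After rotation 2 (CCW):
XXX
X..
After rotation 3 (CCW):
X.
X.
XX
After rotation 4 (CW):
XXX
X..
After rotation 5 (CCW):
X.
X.
XX
After rotation 6 (CW):
XXX
X..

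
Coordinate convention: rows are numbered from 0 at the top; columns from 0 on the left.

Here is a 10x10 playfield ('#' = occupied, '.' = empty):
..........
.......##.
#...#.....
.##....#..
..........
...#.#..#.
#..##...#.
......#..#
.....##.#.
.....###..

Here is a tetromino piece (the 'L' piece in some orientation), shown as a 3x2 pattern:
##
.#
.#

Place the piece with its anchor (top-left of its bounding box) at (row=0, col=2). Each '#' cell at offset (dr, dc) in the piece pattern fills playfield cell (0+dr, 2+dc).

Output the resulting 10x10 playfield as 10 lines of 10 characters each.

Answer: ..##......
...#...##.
#..##.....
.##....#..
..........
...#.#..#.
#..##...#.
......#..#
.....##.#.
.....###..

Derivation:
Fill (0+0,2+0) = (0,2)
Fill (0+0,2+1) = (0,3)
Fill (0+1,2+1) = (1,3)
Fill (0+2,2+1) = (2,3)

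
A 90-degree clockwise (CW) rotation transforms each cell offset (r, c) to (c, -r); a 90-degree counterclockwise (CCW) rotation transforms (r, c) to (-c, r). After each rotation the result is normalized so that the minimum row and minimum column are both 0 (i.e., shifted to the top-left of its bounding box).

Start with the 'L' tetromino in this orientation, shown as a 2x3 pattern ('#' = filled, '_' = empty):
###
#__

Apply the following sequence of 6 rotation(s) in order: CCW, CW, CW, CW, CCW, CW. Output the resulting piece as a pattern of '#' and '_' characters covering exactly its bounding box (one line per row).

Start:
###
#__
After rotation 1 (CCW):
#_
#_
##
After rotation 2 (CW):
###
#__
After rotation 3 (CW):
##
_#
_#
After rotation 4 (CW):
__#
###
After rotation 5 (CCW):
##
_#
_#
After rotation 6 (CW):
__#
###

Answer: __#
###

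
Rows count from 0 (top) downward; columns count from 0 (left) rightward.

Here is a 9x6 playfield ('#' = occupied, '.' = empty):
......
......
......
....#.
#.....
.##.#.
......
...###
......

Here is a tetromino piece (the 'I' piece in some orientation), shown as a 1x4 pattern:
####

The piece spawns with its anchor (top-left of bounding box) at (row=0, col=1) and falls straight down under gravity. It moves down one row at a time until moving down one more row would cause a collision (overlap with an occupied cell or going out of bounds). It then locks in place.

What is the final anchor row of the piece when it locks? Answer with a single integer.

Spawn at (row=0, col=1). Try each row:
  row 0: fits
  row 1: fits
  row 2: fits
  row 3: blocked -> lock at row 2

Answer: 2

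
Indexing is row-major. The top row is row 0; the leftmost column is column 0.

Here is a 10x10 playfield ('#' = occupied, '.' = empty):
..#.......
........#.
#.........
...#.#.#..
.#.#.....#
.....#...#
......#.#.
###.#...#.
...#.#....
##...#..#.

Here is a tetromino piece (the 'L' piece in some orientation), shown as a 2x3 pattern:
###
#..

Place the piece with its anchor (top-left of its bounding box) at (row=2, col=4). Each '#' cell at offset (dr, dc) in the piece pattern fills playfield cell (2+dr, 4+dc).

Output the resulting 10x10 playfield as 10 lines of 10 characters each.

Answer: ..#.......
........#.
#...###...
...###.#..
.#.#.....#
.....#...#
......#.#.
###.#...#.
...#.#....
##...#..#.

Derivation:
Fill (2+0,4+0) = (2,4)
Fill (2+0,4+1) = (2,5)
Fill (2+0,4+2) = (2,6)
Fill (2+1,4+0) = (3,4)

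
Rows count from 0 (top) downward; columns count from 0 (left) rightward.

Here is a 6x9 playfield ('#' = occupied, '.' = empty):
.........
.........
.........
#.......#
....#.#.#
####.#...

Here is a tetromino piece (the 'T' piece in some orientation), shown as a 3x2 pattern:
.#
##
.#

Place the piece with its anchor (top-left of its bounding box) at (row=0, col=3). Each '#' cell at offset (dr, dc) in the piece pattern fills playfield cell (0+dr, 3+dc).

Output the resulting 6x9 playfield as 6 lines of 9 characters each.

Fill (0+0,3+1) = (0,4)
Fill (0+1,3+0) = (1,3)
Fill (0+1,3+1) = (1,4)
Fill (0+2,3+1) = (2,4)

Answer: ....#....
...##....
....#....
#.......#
....#.#.#
####.#...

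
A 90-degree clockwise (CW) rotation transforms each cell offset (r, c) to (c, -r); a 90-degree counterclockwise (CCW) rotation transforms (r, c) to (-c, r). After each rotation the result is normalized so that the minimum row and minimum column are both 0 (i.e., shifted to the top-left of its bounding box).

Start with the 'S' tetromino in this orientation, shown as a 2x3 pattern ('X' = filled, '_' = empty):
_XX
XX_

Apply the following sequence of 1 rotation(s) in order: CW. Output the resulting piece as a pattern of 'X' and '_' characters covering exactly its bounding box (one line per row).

Start:
_XX
XX_
After rotation 1 (CW):
X_
XX
_X

Answer: X_
XX
_X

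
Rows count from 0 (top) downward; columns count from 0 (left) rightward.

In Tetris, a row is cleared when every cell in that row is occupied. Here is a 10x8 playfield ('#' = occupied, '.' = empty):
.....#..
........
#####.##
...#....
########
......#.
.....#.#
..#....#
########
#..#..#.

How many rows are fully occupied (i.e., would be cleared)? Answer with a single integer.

Check each row:
  row 0: 7 empty cells -> not full
  row 1: 8 empty cells -> not full
  row 2: 1 empty cell -> not full
  row 3: 7 empty cells -> not full
  row 4: 0 empty cells -> FULL (clear)
  row 5: 7 empty cells -> not full
  row 6: 6 empty cells -> not full
  row 7: 6 empty cells -> not full
  row 8: 0 empty cells -> FULL (clear)
  row 9: 5 empty cells -> not full
Total rows cleared: 2

Answer: 2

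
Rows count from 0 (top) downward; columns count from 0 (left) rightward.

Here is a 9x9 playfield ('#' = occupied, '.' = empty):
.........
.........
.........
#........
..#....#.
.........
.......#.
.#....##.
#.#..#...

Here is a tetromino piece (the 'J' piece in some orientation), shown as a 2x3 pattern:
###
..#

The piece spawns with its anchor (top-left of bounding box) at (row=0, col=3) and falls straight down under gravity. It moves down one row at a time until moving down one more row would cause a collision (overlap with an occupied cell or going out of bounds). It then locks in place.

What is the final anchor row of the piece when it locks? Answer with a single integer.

Spawn at (row=0, col=3). Try each row:
  row 0: fits
  row 1: fits
  row 2: fits
  row 3: fits
  row 4: fits
  row 5: fits
  row 6: fits
  row 7: blocked -> lock at row 6

Answer: 6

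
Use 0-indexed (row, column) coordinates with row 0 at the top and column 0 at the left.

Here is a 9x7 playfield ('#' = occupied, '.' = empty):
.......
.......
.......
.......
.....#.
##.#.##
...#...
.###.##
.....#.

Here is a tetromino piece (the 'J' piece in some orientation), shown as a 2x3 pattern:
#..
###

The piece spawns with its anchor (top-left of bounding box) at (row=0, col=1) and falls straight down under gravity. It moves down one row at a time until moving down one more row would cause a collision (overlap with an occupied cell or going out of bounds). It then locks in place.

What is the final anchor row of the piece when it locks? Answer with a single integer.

Answer: 3

Derivation:
Spawn at (row=0, col=1). Try each row:
  row 0: fits
  row 1: fits
  row 2: fits
  row 3: fits
  row 4: blocked -> lock at row 3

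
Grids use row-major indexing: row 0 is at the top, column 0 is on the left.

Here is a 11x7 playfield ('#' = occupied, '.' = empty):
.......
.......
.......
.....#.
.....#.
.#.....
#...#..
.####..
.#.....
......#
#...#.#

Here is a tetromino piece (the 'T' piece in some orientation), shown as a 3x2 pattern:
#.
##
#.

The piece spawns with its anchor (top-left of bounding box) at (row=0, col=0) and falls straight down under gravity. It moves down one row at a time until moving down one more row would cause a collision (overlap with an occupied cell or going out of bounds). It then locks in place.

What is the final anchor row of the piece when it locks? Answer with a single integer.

Spawn at (row=0, col=0). Try each row:
  row 0: fits
  row 1: fits
  row 2: fits
  row 3: fits
  row 4: blocked -> lock at row 3

Answer: 3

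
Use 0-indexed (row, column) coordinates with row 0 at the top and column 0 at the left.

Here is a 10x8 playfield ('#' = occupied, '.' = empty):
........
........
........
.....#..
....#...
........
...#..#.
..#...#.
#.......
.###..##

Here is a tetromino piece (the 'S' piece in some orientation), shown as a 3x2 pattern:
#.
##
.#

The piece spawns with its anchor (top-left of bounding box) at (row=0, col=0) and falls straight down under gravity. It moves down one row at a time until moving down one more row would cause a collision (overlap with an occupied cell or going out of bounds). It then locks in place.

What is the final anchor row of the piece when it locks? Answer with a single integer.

Answer: 6

Derivation:
Spawn at (row=0, col=0). Try each row:
  row 0: fits
  row 1: fits
  row 2: fits
  row 3: fits
  row 4: fits
  row 5: fits
  row 6: fits
  row 7: blocked -> lock at row 6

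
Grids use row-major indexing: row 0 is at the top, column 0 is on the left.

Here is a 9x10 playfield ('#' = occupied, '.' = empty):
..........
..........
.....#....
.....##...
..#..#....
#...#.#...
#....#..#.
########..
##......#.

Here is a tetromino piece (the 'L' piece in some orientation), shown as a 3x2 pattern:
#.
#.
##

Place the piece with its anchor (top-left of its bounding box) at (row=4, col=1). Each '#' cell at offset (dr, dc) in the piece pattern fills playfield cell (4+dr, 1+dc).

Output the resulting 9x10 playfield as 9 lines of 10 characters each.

Fill (4+0,1+0) = (4,1)
Fill (4+1,1+0) = (5,1)
Fill (4+2,1+0) = (6,1)
Fill (4+2,1+1) = (6,2)

Answer: ..........
..........
.....#....
.....##...
.##..#....
##..#.#...
###..#..#.
########..
##......#.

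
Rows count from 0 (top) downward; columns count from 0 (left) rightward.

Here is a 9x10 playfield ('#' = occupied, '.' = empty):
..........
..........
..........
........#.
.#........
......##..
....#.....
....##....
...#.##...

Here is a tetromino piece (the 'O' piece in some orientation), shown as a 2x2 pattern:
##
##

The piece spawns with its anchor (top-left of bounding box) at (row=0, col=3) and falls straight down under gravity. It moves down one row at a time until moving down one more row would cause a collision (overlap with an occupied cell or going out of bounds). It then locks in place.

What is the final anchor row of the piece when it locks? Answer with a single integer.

Answer: 4

Derivation:
Spawn at (row=0, col=3). Try each row:
  row 0: fits
  row 1: fits
  row 2: fits
  row 3: fits
  row 4: fits
  row 5: blocked -> lock at row 4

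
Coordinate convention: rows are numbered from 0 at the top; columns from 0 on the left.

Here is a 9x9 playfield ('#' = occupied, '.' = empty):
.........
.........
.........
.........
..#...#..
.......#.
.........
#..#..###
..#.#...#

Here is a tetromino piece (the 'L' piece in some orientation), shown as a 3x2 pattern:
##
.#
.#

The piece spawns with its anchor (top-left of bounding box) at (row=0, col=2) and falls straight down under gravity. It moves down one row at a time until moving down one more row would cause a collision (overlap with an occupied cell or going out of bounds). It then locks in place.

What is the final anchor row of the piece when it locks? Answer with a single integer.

Answer: 3

Derivation:
Spawn at (row=0, col=2). Try each row:
  row 0: fits
  row 1: fits
  row 2: fits
  row 3: fits
  row 4: blocked -> lock at row 3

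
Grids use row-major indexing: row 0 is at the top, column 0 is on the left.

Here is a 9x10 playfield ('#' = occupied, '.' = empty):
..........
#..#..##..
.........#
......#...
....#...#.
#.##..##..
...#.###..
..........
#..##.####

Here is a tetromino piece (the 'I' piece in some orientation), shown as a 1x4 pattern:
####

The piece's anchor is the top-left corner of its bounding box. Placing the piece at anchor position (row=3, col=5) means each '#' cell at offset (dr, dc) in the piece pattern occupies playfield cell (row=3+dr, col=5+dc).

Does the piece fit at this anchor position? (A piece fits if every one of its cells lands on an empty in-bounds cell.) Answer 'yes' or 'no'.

Check each piece cell at anchor (3, 5):
  offset (0,0) -> (3,5): empty -> OK
  offset (0,1) -> (3,6): occupied ('#') -> FAIL
  offset (0,2) -> (3,7): empty -> OK
  offset (0,3) -> (3,8): empty -> OK
All cells valid: no

Answer: no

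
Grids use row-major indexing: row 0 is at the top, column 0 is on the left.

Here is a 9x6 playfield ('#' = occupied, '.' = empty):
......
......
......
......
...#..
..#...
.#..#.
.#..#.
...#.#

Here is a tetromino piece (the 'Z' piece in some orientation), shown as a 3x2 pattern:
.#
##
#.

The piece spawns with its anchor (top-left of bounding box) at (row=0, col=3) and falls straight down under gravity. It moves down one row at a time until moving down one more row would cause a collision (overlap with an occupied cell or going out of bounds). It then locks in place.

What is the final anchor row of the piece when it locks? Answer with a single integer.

Spawn at (row=0, col=3). Try each row:
  row 0: fits
  row 1: fits
  row 2: blocked -> lock at row 1

Answer: 1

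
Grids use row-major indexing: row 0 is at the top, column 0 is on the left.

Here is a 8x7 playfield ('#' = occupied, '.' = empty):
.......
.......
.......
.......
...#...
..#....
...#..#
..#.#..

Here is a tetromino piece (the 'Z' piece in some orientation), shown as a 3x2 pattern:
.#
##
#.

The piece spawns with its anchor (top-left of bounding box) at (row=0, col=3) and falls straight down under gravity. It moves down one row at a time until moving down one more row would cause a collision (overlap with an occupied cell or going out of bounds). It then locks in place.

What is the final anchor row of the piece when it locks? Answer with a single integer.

Answer: 1

Derivation:
Spawn at (row=0, col=3). Try each row:
  row 0: fits
  row 1: fits
  row 2: blocked -> lock at row 1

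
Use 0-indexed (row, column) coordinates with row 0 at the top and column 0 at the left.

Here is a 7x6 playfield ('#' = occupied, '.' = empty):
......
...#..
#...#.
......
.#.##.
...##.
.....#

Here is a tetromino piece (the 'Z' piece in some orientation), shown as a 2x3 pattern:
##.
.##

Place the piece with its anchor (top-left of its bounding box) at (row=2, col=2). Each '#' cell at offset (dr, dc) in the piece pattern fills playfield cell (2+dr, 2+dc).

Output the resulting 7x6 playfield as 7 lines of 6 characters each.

Fill (2+0,2+0) = (2,2)
Fill (2+0,2+1) = (2,3)
Fill (2+1,2+1) = (3,3)
Fill (2+1,2+2) = (3,4)

Answer: ......
...#..
#.###.
...##.
.#.##.
...##.
.....#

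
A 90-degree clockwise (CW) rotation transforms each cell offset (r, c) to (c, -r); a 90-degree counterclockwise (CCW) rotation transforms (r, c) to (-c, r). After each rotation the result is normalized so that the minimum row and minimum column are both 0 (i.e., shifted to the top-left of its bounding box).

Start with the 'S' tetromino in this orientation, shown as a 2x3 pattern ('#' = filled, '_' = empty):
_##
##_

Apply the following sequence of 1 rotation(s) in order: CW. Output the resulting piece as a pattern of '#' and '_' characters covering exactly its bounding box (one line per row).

Start:
_##
##_
After rotation 1 (CW):
#_
##
_#

Answer: #_
##
_#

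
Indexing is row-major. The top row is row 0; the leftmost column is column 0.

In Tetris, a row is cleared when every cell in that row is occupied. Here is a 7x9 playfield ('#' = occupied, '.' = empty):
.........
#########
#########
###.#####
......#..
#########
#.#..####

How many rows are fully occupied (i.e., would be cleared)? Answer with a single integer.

Check each row:
  row 0: 9 empty cells -> not full
  row 1: 0 empty cells -> FULL (clear)
  row 2: 0 empty cells -> FULL (clear)
  row 3: 1 empty cell -> not full
  row 4: 8 empty cells -> not full
  row 5: 0 empty cells -> FULL (clear)
  row 6: 3 empty cells -> not full
Total rows cleared: 3

Answer: 3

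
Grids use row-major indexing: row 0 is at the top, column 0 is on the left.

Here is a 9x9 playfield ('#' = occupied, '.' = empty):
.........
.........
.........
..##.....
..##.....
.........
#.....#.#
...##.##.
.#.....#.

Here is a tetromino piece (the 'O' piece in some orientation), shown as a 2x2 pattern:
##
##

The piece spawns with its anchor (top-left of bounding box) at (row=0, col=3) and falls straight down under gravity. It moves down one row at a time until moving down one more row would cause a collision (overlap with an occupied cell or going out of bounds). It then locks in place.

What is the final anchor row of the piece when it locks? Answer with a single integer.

Spawn at (row=0, col=3). Try each row:
  row 0: fits
  row 1: fits
  row 2: blocked -> lock at row 1

Answer: 1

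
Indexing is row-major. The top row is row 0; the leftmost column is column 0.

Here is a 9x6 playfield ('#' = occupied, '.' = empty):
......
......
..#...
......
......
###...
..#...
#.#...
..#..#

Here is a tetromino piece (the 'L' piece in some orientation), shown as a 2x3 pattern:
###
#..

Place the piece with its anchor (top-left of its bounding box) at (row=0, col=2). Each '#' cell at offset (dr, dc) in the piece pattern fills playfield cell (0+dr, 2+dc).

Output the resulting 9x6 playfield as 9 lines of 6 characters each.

Answer: ..###.
..#...
..#...
......
......
###...
..#...
#.#...
..#..#

Derivation:
Fill (0+0,2+0) = (0,2)
Fill (0+0,2+1) = (0,3)
Fill (0+0,2+2) = (0,4)
Fill (0+1,2+0) = (1,2)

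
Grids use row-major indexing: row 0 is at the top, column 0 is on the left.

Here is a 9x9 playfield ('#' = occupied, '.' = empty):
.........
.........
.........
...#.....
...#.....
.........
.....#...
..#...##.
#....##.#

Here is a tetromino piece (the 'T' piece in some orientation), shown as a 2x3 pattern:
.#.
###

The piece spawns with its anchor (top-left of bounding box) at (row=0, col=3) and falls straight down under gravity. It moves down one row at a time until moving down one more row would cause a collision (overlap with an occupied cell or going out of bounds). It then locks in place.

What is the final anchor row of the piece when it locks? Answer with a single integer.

Answer: 1

Derivation:
Spawn at (row=0, col=3). Try each row:
  row 0: fits
  row 1: fits
  row 2: blocked -> lock at row 1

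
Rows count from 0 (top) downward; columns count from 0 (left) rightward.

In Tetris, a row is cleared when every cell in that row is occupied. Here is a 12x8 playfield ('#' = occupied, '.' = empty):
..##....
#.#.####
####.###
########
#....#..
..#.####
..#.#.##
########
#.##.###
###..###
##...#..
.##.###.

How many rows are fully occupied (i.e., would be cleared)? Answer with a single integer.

Check each row:
  row 0: 6 empty cells -> not full
  row 1: 2 empty cells -> not full
  row 2: 1 empty cell -> not full
  row 3: 0 empty cells -> FULL (clear)
  row 4: 6 empty cells -> not full
  row 5: 3 empty cells -> not full
  row 6: 4 empty cells -> not full
  row 7: 0 empty cells -> FULL (clear)
  row 8: 2 empty cells -> not full
  row 9: 2 empty cells -> not full
  row 10: 5 empty cells -> not full
  row 11: 3 empty cells -> not full
Total rows cleared: 2

Answer: 2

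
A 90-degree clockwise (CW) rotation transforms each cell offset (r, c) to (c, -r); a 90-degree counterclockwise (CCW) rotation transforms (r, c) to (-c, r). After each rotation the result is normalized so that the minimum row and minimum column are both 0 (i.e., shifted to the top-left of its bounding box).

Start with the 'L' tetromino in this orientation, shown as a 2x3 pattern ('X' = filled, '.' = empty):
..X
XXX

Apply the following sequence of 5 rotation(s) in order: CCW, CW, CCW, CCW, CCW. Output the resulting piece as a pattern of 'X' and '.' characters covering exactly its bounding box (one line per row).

Start:
..X
XXX
After rotation 1 (CCW):
XX
.X
.X
After rotation 2 (CW):
..X
XXX
After rotation 3 (CCW):
XX
.X
.X
After rotation 4 (CCW):
XXX
X..
After rotation 5 (CCW):
X.
X.
XX

Answer: X.
X.
XX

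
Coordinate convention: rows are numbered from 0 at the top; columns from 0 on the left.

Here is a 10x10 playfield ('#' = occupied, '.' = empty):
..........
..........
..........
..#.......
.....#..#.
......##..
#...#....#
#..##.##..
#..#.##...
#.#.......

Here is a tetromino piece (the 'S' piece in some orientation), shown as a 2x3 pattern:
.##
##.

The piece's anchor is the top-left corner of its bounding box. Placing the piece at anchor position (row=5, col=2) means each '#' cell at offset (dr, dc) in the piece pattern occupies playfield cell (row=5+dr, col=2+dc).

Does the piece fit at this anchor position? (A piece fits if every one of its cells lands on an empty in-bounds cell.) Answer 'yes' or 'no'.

Check each piece cell at anchor (5, 2):
  offset (0,1) -> (5,3): empty -> OK
  offset (0,2) -> (5,4): empty -> OK
  offset (1,0) -> (6,2): empty -> OK
  offset (1,1) -> (6,3): empty -> OK
All cells valid: yes

Answer: yes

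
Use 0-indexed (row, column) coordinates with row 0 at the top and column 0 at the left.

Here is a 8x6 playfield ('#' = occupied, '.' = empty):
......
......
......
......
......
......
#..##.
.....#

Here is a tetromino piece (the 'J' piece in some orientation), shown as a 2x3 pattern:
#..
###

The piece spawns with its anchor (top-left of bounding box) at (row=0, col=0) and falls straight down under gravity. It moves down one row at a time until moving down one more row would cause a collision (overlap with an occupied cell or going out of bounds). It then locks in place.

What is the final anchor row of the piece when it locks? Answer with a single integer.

Spawn at (row=0, col=0). Try each row:
  row 0: fits
  row 1: fits
  row 2: fits
  row 3: fits
  row 4: fits
  row 5: blocked -> lock at row 4

Answer: 4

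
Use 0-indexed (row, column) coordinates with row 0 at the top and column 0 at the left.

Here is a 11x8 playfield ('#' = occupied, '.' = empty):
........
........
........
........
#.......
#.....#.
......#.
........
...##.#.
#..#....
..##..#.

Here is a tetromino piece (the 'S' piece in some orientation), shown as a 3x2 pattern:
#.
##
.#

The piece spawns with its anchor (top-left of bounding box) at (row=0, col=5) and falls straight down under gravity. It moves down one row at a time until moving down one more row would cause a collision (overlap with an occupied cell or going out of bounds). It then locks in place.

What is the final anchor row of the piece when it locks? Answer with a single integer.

Answer: 2

Derivation:
Spawn at (row=0, col=5). Try each row:
  row 0: fits
  row 1: fits
  row 2: fits
  row 3: blocked -> lock at row 2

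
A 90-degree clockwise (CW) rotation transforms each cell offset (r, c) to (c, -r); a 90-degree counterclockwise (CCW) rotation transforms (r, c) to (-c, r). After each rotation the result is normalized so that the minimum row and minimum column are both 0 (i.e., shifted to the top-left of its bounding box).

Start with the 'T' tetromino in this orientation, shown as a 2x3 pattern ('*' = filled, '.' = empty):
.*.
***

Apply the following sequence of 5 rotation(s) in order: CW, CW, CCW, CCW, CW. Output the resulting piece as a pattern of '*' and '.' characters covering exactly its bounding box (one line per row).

Start:
.*.
***
After rotation 1 (CW):
*.
**
*.
After rotation 2 (CW):
***
.*.
After rotation 3 (CCW):
*.
**
*.
After rotation 4 (CCW):
.*.
***
After rotation 5 (CW):
*.
**
*.

Answer: *.
**
*.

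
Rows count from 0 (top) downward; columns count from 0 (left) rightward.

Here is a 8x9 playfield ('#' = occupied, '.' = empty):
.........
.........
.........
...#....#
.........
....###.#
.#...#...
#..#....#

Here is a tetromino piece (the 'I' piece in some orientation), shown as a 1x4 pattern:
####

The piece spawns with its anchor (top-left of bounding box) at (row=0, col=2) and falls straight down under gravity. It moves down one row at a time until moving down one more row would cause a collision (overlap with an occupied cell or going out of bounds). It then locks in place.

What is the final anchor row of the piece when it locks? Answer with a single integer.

Spawn at (row=0, col=2). Try each row:
  row 0: fits
  row 1: fits
  row 2: fits
  row 3: blocked -> lock at row 2

Answer: 2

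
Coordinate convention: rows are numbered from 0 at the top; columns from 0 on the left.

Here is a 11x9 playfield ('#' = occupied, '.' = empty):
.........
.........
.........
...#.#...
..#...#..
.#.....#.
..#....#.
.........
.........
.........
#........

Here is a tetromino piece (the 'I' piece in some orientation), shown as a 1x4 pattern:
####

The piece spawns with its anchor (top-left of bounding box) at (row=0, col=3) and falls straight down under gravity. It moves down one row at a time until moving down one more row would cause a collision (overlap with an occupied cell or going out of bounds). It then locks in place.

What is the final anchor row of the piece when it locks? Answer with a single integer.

Spawn at (row=0, col=3). Try each row:
  row 0: fits
  row 1: fits
  row 2: fits
  row 3: blocked -> lock at row 2

Answer: 2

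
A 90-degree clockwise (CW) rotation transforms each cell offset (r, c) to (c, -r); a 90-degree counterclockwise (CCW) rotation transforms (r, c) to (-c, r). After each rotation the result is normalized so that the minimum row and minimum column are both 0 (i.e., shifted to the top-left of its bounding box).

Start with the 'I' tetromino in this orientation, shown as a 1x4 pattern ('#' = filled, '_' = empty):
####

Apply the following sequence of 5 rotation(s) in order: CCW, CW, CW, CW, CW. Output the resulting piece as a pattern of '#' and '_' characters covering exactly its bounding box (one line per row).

Start:
####
After rotation 1 (CCW):
#
#
#
#
After rotation 2 (CW):
####
After rotation 3 (CW):
#
#
#
#
After rotation 4 (CW):
####
After rotation 5 (CW):
#
#
#
#

Answer: #
#
#
#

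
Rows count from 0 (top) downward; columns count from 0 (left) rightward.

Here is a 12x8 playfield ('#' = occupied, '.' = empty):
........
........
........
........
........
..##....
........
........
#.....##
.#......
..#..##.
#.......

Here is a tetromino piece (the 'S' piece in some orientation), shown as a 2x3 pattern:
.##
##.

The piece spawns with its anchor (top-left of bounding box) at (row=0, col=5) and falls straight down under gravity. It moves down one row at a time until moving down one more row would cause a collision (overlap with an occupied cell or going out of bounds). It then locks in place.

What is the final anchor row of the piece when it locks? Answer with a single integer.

Spawn at (row=0, col=5). Try each row:
  row 0: fits
  row 1: fits
  row 2: fits
  row 3: fits
  row 4: fits
  row 5: fits
  row 6: fits
  row 7: blocked -> lock at row 6

Answer: 6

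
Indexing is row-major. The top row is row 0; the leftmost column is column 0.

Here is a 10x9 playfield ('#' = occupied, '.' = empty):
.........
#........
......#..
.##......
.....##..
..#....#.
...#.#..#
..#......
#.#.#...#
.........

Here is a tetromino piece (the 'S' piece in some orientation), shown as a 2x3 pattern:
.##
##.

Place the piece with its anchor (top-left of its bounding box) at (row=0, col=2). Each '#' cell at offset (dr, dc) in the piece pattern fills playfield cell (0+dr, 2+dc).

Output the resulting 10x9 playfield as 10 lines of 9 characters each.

Answer: ...##....
#.##.....
......#..
.##......
.....##..
..#....#.
...#.#..#
..#......
#.#.#...#
.........

Derivation:
Fill (0+0,2+1) = (0,3)
Fill (0+0,2+2) = (0,4)
Fill (0+1,2+0) = (1,2)
Fill (0+1,2+1) = (1,3)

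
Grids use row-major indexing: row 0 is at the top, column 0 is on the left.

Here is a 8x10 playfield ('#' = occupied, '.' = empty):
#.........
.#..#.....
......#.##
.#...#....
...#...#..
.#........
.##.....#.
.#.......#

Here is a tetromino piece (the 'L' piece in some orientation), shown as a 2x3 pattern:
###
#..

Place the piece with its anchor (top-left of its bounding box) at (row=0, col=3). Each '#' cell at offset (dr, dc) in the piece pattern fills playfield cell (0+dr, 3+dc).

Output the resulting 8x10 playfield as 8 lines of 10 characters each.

Fill (0+0,3+0) = (0,3)
Fill (0+0,3+1) = (0,4)
Fill (0+0,3+2) = (0,5)
Fill (0+1,3+0) = (1,3)

Answer: #..###....
.#.##.....
......#.##
.#...#....
...#...#..
.#........
.##.....#.
.#.......#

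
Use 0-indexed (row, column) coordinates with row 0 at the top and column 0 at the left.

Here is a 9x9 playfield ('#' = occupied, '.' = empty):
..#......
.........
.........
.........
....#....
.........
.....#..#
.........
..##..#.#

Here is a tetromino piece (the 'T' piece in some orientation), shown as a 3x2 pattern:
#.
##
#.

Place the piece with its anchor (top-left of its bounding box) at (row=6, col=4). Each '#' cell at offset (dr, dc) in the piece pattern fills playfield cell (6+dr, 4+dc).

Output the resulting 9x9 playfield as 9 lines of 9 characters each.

Answer: ..#......
.........
.........
.........
....#....
.........
....##..#
....##...
..###.#.#

Derivation:
Fill (6+0,4+0) = (6,4)
Fill (6+1,4+0) = (7,4)
Fill (6+1,4+1) = (7,5)
Fill (6+2,4+0) = (8,4)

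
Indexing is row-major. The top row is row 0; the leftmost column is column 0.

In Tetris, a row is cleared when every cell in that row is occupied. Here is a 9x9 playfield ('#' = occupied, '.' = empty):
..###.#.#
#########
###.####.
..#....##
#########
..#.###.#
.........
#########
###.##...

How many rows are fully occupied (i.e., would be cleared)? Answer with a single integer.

Answer: 3

Derivation:
Check each row:
  row 0: 4 empty cells -> not full
  row 1: 0 empty cells -> FULL (clear)
  row 2: 2 empty cells -> not full
  row 3: 6 empty cells -> not full
  row 4: 0 empty cells -> FULL (clear)
  row 5: 4 empty cells -> not full
  row 6: 9 empty cells -> not full
  row 7: 0 empty cells -> FULL (clear)
  row 8: 4 empty cells -> not full
Total rows cleared: 3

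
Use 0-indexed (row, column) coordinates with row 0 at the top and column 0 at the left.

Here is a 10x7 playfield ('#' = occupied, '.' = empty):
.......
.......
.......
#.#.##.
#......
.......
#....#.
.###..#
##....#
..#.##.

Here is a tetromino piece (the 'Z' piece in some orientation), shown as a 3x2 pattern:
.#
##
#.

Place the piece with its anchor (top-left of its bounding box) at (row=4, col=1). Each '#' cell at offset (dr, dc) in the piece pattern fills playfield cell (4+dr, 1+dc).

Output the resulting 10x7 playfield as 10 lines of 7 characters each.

Answer: .......
.......
.......
#.#.##.
#.#....
.##....
##...#.
.###..#
##....#
..#.##.

Derivation:
Fill (4+0,1+1) = (4,2)
Fill (4+1,1+0) = (5,1)
Fill (4+1,1+1) = (5,2)
Fill (4+2,1+0) = (6,1)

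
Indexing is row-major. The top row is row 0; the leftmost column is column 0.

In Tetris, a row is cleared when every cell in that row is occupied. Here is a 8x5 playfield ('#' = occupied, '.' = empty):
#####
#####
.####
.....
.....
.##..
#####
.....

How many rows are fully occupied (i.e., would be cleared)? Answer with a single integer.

Check each row:
  row 0: 0 empty cells -> FULL (clear)
  row 1: 0 empty cells -> FULL (clear)
  row 2: 1 empty cell -> not full
  row 3: 5 empty cells -> not full
  row 4: 5 empty cells -> not full
  row 5: 3 empty cells -> not full
  row 6: 0 empty cells -> FULL (clear)
  row 7: 5 empty cells -> not full
Total rows cleared: 3

Answer: 3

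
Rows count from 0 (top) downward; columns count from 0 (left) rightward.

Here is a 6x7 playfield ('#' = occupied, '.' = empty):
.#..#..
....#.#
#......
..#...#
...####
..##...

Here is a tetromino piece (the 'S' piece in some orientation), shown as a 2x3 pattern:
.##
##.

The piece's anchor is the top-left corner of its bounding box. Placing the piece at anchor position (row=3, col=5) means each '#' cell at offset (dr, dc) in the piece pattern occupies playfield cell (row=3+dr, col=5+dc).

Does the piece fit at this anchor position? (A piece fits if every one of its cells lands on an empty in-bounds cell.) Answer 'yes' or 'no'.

Answer: no

Derivation:
Check each piece cell at anchor (3, 5):
  offset (0,1) -> (3,6): occupied ('#') -> FAIL
  offset (0,2) -> (3,7): out of bounds -> FAIL
  offset (1,0) -> (4,5): occupied ('#') -> FAIL
  offset (1,1) -> (4,6): occupied ('#') -> FAIL
All cells valid: no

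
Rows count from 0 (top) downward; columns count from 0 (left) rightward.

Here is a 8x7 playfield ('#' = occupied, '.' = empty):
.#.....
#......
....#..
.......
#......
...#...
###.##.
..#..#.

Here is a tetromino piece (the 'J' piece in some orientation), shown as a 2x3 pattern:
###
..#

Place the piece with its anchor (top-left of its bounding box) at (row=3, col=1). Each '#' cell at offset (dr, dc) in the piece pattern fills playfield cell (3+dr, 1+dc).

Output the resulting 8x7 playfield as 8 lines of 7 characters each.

Fill (3+0,1+0) = (3,1)
Fill (3+0,1+1) = (3,2)
Fill (3+0,1+2) = (3,3)
Fill (3+1,1+2) = (4,3)

Answer: .#.....
#......
....#..
.###...
#..#...
...#...
###.##.
..#..#.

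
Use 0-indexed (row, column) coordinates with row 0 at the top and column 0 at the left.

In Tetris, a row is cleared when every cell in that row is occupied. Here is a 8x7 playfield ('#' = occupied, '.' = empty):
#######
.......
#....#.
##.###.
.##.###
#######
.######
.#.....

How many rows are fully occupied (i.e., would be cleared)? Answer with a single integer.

Answer: 2

Derivation:
Check each row:
  row 0: 0 empty cells -> FULL (clear)
  row 1: 7 empty cells -> not full
  row 2: 5 empty cells -> not full
  row 3: 2 empty cells -> not full
  row 4: 2 empty cells -> not full
  row 5: 0 empty cells -> FULL (clear)
  row 6: 1 empty cell -> not full
  row 7: 6 empty cells -> not full
Total rows cleared: 2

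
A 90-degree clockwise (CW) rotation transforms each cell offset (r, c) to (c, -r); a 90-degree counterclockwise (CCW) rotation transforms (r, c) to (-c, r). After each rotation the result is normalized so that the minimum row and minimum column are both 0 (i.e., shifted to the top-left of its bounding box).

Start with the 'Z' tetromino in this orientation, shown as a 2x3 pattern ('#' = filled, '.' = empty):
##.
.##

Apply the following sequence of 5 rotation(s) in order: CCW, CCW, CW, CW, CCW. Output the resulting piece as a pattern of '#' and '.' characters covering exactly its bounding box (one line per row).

Start:
##.
.##
After rotation 1 (CCW):
.#
##
#.
After rotation 2 (CCW):
##.
.##
After rotation 3 (CW):
.#
##
#.
After rotation 4 (CW):
##.
.##
After rotation 5 (CCW):
.#
##
#.

Answer: .#
##
#.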